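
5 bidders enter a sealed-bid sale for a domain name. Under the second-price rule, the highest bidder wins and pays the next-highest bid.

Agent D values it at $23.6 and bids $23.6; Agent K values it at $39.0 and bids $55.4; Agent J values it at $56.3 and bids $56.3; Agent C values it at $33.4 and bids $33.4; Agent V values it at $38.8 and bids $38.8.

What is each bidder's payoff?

Ordered from highest: Agent J $56.3, then Agent K $55.4, then Agent V $38.8, then Agent C $33.4, then Agent D $23.6.
Agent J has the top bid and wins; the price is the second-highest bid, $55.4.
Agent J's payoff = $56.3 − $55.4 = $0.9. All other bidders lose, so their payoff is 0.

Payoffs: Agent D $0.0, Agent K $0.0, Agent J $0.9, Agent C $0.0, Agent V $0.0.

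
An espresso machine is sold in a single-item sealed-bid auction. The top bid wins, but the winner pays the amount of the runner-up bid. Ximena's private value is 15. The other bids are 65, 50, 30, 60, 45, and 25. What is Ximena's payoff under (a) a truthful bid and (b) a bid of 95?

The highest competing bid is 65.
Bidding truthfully at 15: the top bid is 65 (a rival), so Ximena loses. Payoff = 0.
Bidding 95: Ximena has the top bid, wins, and pays the second-highest bid 65. Payoff = 15 − 65 = -50.
Deviating from a truthful bid can only lose payoff in a second-price auction — never gain.

(a) 0  (b) -50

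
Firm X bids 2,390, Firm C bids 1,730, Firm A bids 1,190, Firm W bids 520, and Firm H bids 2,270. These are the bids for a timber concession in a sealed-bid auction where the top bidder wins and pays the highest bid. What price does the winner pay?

Ordered from highest: Firm X 2,390 > Firm H 2,270 > Firm C 1,730 > Firm A 1,190 > Firm W 520.
Firm X is the highest bidder, so Firm X wins.
Under the first-price rule, the price is the highest bid: 2,390.

Price paid: 2,390.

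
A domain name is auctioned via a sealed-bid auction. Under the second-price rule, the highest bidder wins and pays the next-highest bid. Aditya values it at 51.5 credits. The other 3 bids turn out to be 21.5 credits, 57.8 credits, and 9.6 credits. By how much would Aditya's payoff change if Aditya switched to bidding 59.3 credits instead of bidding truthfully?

The highest competing bid is 57.8 credits.
Bidding truthfully at 51.5 credits: the top bid is 57.8 credits (a rival), so Aditya loses. Payoff = 0.0 credits.
Bidding 59.3 credits: Aditya has the top bid, wins, and pays the second-highest bid 57.8 credits. Payoff = 51.5 credits − 57.8 credits = -6.3 credits.
Change = -6.3 credits − 0.0 credits = -6.3 credits.

Change in payoff: -6.3 credits.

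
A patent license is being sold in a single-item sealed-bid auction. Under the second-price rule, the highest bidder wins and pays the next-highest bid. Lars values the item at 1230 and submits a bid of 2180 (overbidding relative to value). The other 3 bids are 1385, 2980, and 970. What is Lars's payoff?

Highest competing bid: 2980.
Lars's bid 2180 is not the highest, so Lars loses, pays nothing, and earns zero payoff.

0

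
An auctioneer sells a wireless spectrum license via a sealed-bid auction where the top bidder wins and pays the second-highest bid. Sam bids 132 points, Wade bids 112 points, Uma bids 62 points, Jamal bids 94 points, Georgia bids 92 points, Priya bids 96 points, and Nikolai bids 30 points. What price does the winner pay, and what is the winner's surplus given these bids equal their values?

Ranking the bids: Sam 132 points, then Wade 112 points, then Priya 96 points, then Jamal 94 points, then Georgia 92 points, then Uma 62 points, then Nikolai 30 points.
Sam is the highest bidder, so Sam wins.
Under the second-price rule, the price is the second-highest bid: 112 points.
Surplus = 132 points − 112 points = 20 points.

The winner pays 112 points for a surplus of 20 points.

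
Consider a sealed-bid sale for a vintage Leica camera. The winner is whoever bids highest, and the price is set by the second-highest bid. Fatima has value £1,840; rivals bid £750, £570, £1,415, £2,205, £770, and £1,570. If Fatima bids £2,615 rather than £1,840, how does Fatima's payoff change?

The highest competing bid is £2,205.
Bidding truthfully at £1,840: the top bid is £2,205 (a rival), so Fatima loses. Payoff = £0.
Bidding £2,615: Fatima has the top bid, wins, and pays the second-highest bid £2,205. Payoff = £1,840 − £2,205 = -£365.
Change = -£365 − £0 = -£365.

Payoff change: -£365.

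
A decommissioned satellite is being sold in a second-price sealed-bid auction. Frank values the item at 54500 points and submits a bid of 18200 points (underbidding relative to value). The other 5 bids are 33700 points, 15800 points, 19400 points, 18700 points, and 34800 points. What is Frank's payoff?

Highest competing bid: 34800 points.
Frank's bid 18200 points is not the highest, so Frank loses, pays nothing, and earns zero payoff.

Frank's payoff: 0 points.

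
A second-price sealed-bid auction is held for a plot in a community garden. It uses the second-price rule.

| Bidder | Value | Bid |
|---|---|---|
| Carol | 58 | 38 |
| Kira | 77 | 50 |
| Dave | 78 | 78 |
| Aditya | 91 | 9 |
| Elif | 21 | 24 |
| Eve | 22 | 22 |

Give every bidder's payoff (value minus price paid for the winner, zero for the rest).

Ranking the bids: Dave 78, then Kira 50, then Carol 38, then Elif 24, then Eve 22, then Aditya 9.
Dave has the top bid and wins; the price is the second-highest bid, 50.
Dave's payoff = 78 − 50 = 28. All other bidders lose, so their payoff is 0.

Payoffs: Carol 0, Kira 0, Dave 28, Aditya 0, Elif 0, Eve 0.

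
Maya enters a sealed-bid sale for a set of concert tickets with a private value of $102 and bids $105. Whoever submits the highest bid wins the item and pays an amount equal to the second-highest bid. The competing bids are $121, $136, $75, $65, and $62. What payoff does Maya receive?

$0

Highest competing bid: $136.
Maya's bid $105 is not the highest, so Maya loses, pays nothing, and earns zero payoff.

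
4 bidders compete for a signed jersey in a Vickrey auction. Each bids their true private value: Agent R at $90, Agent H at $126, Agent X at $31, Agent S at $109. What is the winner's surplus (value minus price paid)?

$17

Bids in descending order: Agent H $126, then Agent S $109, then Agent R $90, then Agent X $31.
Agent H wins with the top bid and pays the second-highest, $109.
Surplus = $126 − $109 = $17.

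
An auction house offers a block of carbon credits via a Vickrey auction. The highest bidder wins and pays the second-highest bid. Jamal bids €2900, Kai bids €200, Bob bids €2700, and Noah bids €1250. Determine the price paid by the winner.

Ordered from highest: Jamal €2900; Bob €2700; Noah €1250; Kai €200.
Jamal has the highest bid, so Jamal wins.
The second-highest bid is €2700, so that is what Jamal pays.

The winner pays €2700.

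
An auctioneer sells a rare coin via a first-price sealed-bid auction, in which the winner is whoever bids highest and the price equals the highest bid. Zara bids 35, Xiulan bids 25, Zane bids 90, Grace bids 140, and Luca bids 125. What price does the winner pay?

140

Ordered from highest: Grace 140 > Luca 125 > Zane 90 > Zara 35 > Xiulan 25.
Grace is the highest bidder, so Grace wins.
Under the first-price rule, the price is the highest bid: 140.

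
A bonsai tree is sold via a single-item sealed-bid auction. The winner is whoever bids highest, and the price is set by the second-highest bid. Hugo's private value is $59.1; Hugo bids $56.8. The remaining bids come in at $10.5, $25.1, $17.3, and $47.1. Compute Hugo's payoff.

Highest competing bid: $47.1.
Hugo's bid $56.8 is the highest overall, so Hugo wins and pays the second-highest bid, $47.1.
Payoff = value − price = $59.1 − $47.1 = $12.0.

Hugo's payoff: $12.0.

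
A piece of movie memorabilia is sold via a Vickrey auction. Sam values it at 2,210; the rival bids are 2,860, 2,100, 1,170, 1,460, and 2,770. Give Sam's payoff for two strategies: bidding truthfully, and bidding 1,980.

(a) 0  (b) 0

The highest competing bid is 2,860.
Bidding truthfully at 2,210: the top bid is 2,860 (a rival), so Sam loses. Payoff = 0.
Bidding 1,980: the top bid is 2,860 (a rival), so Sam loses. Payoff = 0.
The bid only affects whether you win, not the price — here both bids land on the same side of the top rival bid, so the deviation is payoff-neutral.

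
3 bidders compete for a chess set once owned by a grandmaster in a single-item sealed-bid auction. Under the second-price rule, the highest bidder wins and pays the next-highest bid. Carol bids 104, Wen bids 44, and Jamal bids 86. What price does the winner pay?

Ranking the bids: Carol 104, then Jamal 86, then Wen 44.
Carol has the highest bid, so Carol wins.
The second-highest bid is 86, so that is what Carol pays.

86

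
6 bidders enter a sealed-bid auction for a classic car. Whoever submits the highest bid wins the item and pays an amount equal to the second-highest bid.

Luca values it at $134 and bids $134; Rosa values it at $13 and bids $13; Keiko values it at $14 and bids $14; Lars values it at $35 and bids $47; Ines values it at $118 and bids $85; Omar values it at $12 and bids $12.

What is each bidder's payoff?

Ordered from highest: Luca $134; Ines $85; Lars $47; Keiko $14; Rosa $13; Omar $12.
Luca has the top bid and wins; the price is the second-highest bid, $85.
Luca's payoff = $134 − $85 = $49. All other bidders lose, so their payoff is 0.

Luca $49, Rosa $0, Keiko $0, Lars $0, Ines $0, Omar $0.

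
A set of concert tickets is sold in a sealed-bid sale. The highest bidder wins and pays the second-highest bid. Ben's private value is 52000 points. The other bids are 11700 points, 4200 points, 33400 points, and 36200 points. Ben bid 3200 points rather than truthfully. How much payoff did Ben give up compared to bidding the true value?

15800 points

The highest competing bid is 36200 points.
Bidding truthfully at 52000 points: Ben has the top bid, wins, and pays the second-highest bid 36200 points. Payoff = 52000 points − 36200 points = 15800 points.
Bidding 3200 points: the top bid is 36200 points (a rival), so Ben loses. Payoff = 0 points.
Regret = truthful payoff − actual payoff = 15800 points − 0 points = 15800 points.
This is the dominant-strategy logic: truthful bidding weakly beats any alternative.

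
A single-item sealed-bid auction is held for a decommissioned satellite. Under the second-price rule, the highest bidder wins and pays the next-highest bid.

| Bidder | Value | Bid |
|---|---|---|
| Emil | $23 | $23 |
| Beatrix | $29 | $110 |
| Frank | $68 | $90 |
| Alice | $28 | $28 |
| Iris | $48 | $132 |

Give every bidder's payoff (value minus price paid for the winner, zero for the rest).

Emil $0, Beatrix $0, Frank $0, Alice $0, Iris -$62.

Ranking the bids: Iris $132; Beatrix $110; Frank $90; Alice $28; Emil $23.
Iris has the top bid and wins; the price is the second-highest bid, $110.
Iris's payoff = $48 − $110 = -$62. All other bidders lose, so their payoff is 0.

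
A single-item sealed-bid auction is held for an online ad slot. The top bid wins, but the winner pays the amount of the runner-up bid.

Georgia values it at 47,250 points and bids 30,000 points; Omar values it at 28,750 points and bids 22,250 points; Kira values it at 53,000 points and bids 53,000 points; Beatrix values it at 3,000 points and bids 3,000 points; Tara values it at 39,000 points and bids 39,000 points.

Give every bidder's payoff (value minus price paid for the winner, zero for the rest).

Georgia 0 points, Omar 0 points, Kira 14,000 points, Beatrix 0 points, Tara 0 points.

Ranking the bids: Kira 53,000 points; Tara 39,000 points; Georgia 30,000 points; Omar 22,250 points; Beatrix 3,000 points.
Kira has the top bid and wins; the price is the second-highest bid, 39,000 points.
Kira's payoff = 53,000 points − 39,000 points = 14,000 points. All other bidders lose, so their payoff is 0.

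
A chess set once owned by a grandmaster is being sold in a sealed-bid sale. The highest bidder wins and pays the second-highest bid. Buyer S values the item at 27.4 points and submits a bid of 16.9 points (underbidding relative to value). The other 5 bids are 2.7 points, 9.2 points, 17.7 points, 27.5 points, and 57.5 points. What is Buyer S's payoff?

Highest competing bid: 57.5 points.
Buyer S's bid 16.9 points is not the highest, so Buyer S loses, pays nothing, and earns zero payoff.

Payoff = 0.0 points.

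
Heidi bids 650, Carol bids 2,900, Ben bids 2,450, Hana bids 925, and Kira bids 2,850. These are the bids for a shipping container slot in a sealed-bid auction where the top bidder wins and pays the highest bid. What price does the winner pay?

Price paid: 2,900.

Ordered from highest: Carol 2,900; Kira 2,850; Ben 2,450; Hana 925; Heidi 650.
Carol is the highest bidder, so Carol wins.
Under the first-price rule, the price is the highest bid: 2,900.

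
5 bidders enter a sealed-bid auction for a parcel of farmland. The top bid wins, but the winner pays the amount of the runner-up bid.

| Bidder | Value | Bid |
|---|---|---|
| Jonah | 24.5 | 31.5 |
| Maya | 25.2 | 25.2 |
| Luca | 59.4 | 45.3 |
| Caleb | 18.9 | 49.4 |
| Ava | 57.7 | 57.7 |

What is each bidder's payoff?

Payoffs: Jonah 0.0, Maya 0.0, Luca 0.0, Caleb 0.0, Ava 8.3.

Sorted high to low: Ava 57.7, then Caleb 49.4, then Luca 45.3, then Jonah 31.5, then Maya 25.2.
Ava has the top bid and wins; the price is the second-highest bid, 49.4.
Ava's payoff = 57.7 − 49.4 = 8.3. All other bidders lose, so their payoff is 0.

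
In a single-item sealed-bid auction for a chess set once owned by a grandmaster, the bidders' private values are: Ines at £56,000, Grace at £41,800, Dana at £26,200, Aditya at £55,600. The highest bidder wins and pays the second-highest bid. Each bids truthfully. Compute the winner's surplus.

Surplus = £400.

Ordered from highest: Ines £56,000 > Aditya £55,600 > Grace £41,800 > Dana £26,200.
Ines wins with the top bid and pays the second-highest, £55,600.
Surplus = £56,000 − £55,600 = £400.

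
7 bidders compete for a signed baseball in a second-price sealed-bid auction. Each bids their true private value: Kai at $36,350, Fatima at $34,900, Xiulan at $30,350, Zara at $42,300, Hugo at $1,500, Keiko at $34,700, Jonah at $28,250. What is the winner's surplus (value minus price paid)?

Ranking the bids: Zara $42,300, then Kai $36,350, then Fatima $34,900, then Keiko $34,700, then Xiulan $30,350, then Jonah $28,250, then Hugo $1,500.
Zara wins with the top bid and pays the second-highest, $36,350.
Surplus = $42,300 − $36,350 = $5,950.

Winner's surplus: $5,950.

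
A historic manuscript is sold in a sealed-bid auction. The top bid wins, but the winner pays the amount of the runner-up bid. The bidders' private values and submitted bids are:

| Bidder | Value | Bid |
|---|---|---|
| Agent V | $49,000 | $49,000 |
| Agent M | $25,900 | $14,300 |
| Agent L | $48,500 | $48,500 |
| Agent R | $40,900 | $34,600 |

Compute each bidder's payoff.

Payoffs: Agent V $500, Agent M $0, Agent L $0, Agent R $0.

Ranking the bids: Agent V $49,000; Agent L $48,500; Agent R $34,600; Agent M $14,300.
Agent V has the top bid and wins; the price is the second-highest bid, $48,500.
Agent V's payoff = $49,000 − $48,500 = $500. All other bidders lose, so their payoff is 0.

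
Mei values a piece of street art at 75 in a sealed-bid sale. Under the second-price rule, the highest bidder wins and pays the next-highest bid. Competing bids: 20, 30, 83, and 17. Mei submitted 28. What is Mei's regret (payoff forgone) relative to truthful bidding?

Regret: 0.

The highest competing bid is 83.
Bidding truthfully at 75: the top bid is 83 (a rival), so Mei loses. Payoff = 0.
Bidding 28: the top bid is 83 (a rival), so Mei loses. Payoff = 0.
Regret = truthful payoff − actual payoff = 0 − 0 = 0.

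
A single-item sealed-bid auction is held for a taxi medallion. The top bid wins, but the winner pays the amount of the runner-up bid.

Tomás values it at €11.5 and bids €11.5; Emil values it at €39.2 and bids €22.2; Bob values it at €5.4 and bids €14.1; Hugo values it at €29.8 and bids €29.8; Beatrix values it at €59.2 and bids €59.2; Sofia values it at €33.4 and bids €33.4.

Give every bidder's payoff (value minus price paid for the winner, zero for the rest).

Ranking the bids: Beatrix €59.2; Sofia €33.4; Hugo €29.8; Emil €22.2; Bob €14.1; Tomás €11.5.
Beatrix has the top bid and wins; the price is the second-highest bid, €33.4.
Beatrix's payoff = €59.2 − €33.4 = €25.8. All other bidders lose, so their payoff is 0.

Tomás €0.0, Emil €0.0, Bob €0.0, Hugo €0.0, Beatrix €25.8, Sofia €0.0.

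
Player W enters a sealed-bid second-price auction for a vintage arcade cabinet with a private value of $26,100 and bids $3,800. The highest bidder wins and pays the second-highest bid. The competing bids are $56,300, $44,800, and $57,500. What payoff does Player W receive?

$0

Highest competing bid: $57,500.
Player W's bid $3,800 is not the highest, so Player W loses, pays nothing, and earns zero payoff.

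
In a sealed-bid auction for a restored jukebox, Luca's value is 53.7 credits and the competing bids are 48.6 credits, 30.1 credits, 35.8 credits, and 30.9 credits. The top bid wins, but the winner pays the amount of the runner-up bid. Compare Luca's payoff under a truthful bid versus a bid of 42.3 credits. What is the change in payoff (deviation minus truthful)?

The highest competing bid is 48.6 credits.
Bidding truthfully at 53.7 credits: Luca has the top bid, wins, and pays the second-highest bid 48.6 credits. Payoff = 53.7 credits − 48.6 credits = 5.1 credits.
Bidding 42.3 credits: the top bid is 48.6 credits (a rival), so Luca loses. Payoff = 0.0 credits.
Change = 0.0 credits − 5.1 credits = -5.1 credits.

-5.1 credits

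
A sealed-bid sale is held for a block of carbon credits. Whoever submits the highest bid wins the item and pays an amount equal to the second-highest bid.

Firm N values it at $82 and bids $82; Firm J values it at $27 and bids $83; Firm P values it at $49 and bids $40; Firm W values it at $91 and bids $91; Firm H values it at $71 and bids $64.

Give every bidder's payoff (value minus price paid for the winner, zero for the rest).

Ordered from highest: Firm W $91 > Firm J $83 > Firm N $82 > Firm H $64 > Firm P $40.
Firm W has the top bid and wins; the price is the second-highest bid, $83.
Firm W's payoff = $91 − $83 = $8. All other bidders lose, so their payoff is 0.

Firm N $0, Firm J $0, Firm P $0, Firm W $8, Firm H $0.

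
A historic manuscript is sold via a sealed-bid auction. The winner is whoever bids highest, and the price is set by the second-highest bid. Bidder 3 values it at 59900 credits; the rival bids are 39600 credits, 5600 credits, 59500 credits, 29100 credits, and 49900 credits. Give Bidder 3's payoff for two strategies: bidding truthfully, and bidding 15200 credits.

The highest competing bid is 59500 credits.
Bidding truthfully at 59900 credits: Bidder 3 has the top bid, wins, and pays the second-highest bid 59500 credits. Payoff = 59900 credits − 59500 credits = 400 credits.
Bidding 15200 credits: the top bid is 59500 credits (a rival), so Bidder 3 loses. Payoff = 0 credits.
Deviating from a truthful bid can only lose payoff in a second-price auction — never gain.

(a) 400 credits  (b) 0 credits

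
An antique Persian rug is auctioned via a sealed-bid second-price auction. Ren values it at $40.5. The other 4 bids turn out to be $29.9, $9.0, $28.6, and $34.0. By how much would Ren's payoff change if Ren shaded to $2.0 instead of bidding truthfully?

Change in payoff: -$6.5.

The highest competing bid is $34.0.
Bidding truthfully at $40.5: Ren has the top bid, wins, and pays the second-highest bid $34.0. Payoff = $40.5 − $34.0 = $6.5.
Bidding $2.0: the top bid is $34.0 (a rival), so Ren loses. Payoff = $0.0.
Change = $0.0 − $6.5 = -$6.5.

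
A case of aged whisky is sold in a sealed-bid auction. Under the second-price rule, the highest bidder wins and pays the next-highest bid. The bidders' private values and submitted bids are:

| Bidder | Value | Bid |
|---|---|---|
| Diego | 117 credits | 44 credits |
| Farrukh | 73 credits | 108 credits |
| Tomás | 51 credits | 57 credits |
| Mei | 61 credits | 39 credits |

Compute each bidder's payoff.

Diego 0 credits, Farrukh 16 credits, Tomás 0 credits, Mei 0 credits.

Ranking the bids: Farrukh 108 credits; Tomás 57 credits; Diego 44 credits; Mei 39 credits.
Farrukh has the top bid and wins; the price is the second-highest bid, 57 credits.
Farrukh's payoff = 73 credits − 57 credits = 16 credits. All other bidders lose, so their payoff is 0.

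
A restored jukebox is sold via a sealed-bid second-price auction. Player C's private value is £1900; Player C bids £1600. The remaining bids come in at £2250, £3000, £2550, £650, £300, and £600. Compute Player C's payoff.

Payoff = £0.

Highest competing bid: £3000.
Player C's bid £1600 is not the highest, so Player C loses, pays nothing, and earns zero payoff.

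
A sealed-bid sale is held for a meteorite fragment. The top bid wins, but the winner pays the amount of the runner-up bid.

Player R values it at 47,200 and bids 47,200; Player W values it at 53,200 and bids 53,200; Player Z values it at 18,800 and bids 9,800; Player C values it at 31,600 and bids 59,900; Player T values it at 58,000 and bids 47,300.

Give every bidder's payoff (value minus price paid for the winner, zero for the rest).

Player R 0, Player W 0, Player Z 0, Player C -21,600, Player T 0.

Bids in descending order: Player C 59,900, then Player W 53,200, then Player T 47,300, then Player R 47,200, then Player Z 9,800.
Player C has the top bid and wins; the price is the second-highest bid, 53,200.
Player C's payoff = 31,600 − 53,200 = -21,600. All other bidders lose, so their payoff is 0.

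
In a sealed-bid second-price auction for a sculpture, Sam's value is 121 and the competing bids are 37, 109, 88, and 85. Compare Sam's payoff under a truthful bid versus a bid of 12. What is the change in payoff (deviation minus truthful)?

The highest competing bid is 109.
Bidding truthfully at 121: Sam has the top bid, wins, and pays the second-highest bid 109. Payoff = 121 − 109 = 12.
Bidding 12: the top bid is 109 (a rival), so Sam loses. Payoff = 0.
Change = 0 − 12 = -12.

-12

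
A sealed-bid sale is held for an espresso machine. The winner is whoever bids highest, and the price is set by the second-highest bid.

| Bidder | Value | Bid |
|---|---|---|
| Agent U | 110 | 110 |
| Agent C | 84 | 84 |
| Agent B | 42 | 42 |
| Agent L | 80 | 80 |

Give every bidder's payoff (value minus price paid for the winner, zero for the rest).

Bids in descending order: Agent U 110; Agent C 84; Agent L 80; Agent B 42.
Agent U has the top bid and wins; the price is the second-highest bid, 84.
Agent U's payoff = 110 − 84 = 26. All other bidders lose, so their payoff is 0.

Payoffs: Agent U 26, Agent C 0, Agent B 0, Agent L 0.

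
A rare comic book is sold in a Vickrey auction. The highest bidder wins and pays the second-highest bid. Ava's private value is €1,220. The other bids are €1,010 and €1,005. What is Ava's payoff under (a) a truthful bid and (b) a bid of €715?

The highest competing bid is €1,010.
Bidding truthfully at €1,220: Ava has the top bid, wins, and pays the second-highest bid €1,010. Payoff = €1,220 − €1,010 = €210.
Bidding €715: the top bid is €1,010 (a rival), so Ava loses. Payoff = €0.
Deviating from a truthful bid can only lose payoff in a second-price auction — never gain.

(a) €210  (b) €0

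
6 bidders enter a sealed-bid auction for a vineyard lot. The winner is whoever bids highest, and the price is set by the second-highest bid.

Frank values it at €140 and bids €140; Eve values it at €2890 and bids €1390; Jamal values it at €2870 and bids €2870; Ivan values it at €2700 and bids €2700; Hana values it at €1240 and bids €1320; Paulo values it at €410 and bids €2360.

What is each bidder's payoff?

Sorted high to low: Jamal €2870; Ivan €2700; Paulo €2360; Eve €1390; Hana €1320; Frank €140.
Jamal has the top bid and wins; the price is the second-highest bid, €2700.
Jamal's payoff = €2870 − €2700 = €170. All other bidders lose, so their payoff is 0.

Frank €0, Eve €0, Jamal €170, Ivan €0, Hana €0, Paulo €0.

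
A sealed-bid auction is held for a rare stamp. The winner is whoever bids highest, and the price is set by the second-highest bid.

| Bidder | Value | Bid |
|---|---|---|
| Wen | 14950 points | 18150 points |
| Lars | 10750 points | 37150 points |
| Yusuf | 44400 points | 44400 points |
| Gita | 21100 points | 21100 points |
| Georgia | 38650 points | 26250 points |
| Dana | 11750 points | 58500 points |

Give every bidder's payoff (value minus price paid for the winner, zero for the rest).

Bids in descending order: Dana 58500 points; Yusuf 44400 points; Lars 37150 points; Georgia 26250 points; Gita 21100 points; Wen 18150 points.
Dana has the top bid and wins; the price is the second-highest bid, 44400 points.
Dana's payoff = 11750 points − 44400 points = -32650 points. All other bidders lose, so their payoff is 0.

Wen 0 points, Lars 0 points, Yusuf 0 points, Gita 0 points, Georgia 0 points, Dana -32650 points.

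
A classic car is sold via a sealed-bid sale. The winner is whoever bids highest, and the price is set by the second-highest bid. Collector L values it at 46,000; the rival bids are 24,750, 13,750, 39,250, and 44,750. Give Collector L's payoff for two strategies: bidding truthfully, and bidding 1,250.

(a) 1,250  (b) 0

The highest competing bid is 44,750.
Bidding truthfully at 46,000: Collector L has the top bid, wins, and pays the second-highest bid 44,750. Payoff = 46,000 − 44,750 = 1,250.
Bidding 1,250: the top bid is 44,750 (a rival), so Collector L loses. Payoff = 0.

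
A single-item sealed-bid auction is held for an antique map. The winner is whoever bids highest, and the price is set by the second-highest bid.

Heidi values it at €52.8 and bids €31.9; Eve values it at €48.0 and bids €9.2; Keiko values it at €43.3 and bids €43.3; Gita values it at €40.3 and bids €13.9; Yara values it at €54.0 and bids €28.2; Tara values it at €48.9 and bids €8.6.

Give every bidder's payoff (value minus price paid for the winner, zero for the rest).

Heidi €0.0, Eve €0.0, Keiko €11.4, Gita €0.0, Yara €0.0, Tara €0.0.

Sorted high to low: Keiko €43.3; Heidi €31.9; Yara €28.2; Gita €13.9; Eve €9.2; Tara €8.6.
Keiko has the top bid and wins; the price is the second-highest bid, €31.9.
Keiko's payoff = €43.3 − €31.9 = €11.4. All other bidders lose, so their payoff is 0.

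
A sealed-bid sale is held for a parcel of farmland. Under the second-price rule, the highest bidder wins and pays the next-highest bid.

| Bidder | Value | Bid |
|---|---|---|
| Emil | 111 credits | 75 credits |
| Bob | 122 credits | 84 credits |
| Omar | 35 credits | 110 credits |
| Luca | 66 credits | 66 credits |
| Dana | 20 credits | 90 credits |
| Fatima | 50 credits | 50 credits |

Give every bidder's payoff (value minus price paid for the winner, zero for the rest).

Emil 0 credits, Bob 0 credits, Omar -55 credits, Luca 0 credits, Dana 0 credits, Fatima 0 credits.

Ordered from highest: Omar 110 credits > Dana 90 credits > Bob 84 credits > Emil 75 credits > Luca 66 credits > Fatima 50 credits.
Omar has the top bid and wins; the price is the second-highest bid, 90 credits.
Omar's payoff = 35 credits − 90 credits = -55 credits. All other bidders lose, so their payoff is 0.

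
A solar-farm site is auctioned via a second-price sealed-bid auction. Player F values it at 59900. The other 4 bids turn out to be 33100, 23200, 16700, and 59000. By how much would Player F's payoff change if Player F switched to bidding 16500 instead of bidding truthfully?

-900

The highest competing bid is 59000.
Bidding truthfully at 59900: Player F has the top bid, wins, and pays the second-highest bid 59000. Payoff = 59900 − 59000 = 900.
Bidding 16500: the top bid is 59000 (a rival), so Player F loses. Payoff = 0.
Change = 0 − 900 = -900.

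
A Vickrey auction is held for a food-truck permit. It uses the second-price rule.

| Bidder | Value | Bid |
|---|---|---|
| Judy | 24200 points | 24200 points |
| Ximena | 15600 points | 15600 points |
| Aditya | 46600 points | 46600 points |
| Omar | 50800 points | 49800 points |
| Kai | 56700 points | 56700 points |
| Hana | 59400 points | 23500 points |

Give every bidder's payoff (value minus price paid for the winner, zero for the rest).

Ranking the bids: Kai 56700 points; Omar 49800 points; Aditya 46600 points; Judy 24200 points; Hana 23500 points; Ximena 15600 points.
Kai has the top bid and wins; the price is the second-highest bid, 49800 points.
Kai's payoff = 56700 points − 49800 points = 6900 points. All other bidders lose, so their payoff is 0.

Payoffs: Judy 0 points, Ximena 0 points, Aditya 0 points, Omar 0 points, Kai 6900 points, Hana 0 points.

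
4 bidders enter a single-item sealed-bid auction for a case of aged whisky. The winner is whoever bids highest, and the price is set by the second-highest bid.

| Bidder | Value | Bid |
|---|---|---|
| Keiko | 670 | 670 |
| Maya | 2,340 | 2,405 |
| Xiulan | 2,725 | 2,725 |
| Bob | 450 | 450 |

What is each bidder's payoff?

Ranking the bids: Xiulan 2,725 > Maya 2,405 > Keiko 670 > Bob 450.
Xiulan has the top bid and wins; the price is the second-highest bid, 2,405.
Xiulan's payoff = 2,725 − 2,405 = 320. All other bidders lose, so their payoff is 0.

Payoffs: Keiko 0, Maya 0, Xiulan 320, Bob 0.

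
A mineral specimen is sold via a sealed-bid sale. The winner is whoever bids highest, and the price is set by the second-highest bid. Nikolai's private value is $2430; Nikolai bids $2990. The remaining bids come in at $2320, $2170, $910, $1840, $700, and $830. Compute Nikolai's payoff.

Payoff = $110.

Highest competing bid: $2320.
Nikolai's bid $2990 is the highest overall, so Nikolai wins and pays the second-highest bid, $2320.
Payoff = value − price = $2430 − $2320 = $110.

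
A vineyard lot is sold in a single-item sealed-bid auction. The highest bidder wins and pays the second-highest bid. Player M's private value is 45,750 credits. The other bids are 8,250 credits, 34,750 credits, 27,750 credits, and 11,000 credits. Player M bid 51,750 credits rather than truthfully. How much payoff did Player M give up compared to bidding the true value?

The highest competing bid is 34,750 credits.
Bidding truthfully at 45,750 credits: Player M has the top bid, wins, and pays the second-highest bid 34,750 credits. Payoff = 45,750 credits − 34,750 credits = 11,000 credits.
Bidding 51,750 credits: Player M has the top bid, wins, and pays the second-highest bid 34,750 credits. Payoff = 45,750 credits − 34,750 credits = 11,000 credits.
Regret = truthful payoff − actual payoff = 11,000 credits − 11,000 credits = 0 credits.

Regret: 0 credits.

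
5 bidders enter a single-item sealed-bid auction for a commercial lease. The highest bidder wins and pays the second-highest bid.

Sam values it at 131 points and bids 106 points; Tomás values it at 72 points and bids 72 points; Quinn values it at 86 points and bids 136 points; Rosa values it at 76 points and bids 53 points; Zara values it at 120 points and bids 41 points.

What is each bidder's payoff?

Bids in descending order: Quinn 136 points, then Sam 106 points, then Tomás 72 points, then Rosa 53 points, then Zara 41 points.
Quinn has the top bid and wins; the price is the second-highest bid, 106 points.
Quinn's payoff = 86 points − 106 points = -20 points. All other bidders lose, so their payoff is 0.

Payoffs: Sam 0 points, Tomás 0 points, Quinn -20 points, Rosa 0 points, Zara 0 points.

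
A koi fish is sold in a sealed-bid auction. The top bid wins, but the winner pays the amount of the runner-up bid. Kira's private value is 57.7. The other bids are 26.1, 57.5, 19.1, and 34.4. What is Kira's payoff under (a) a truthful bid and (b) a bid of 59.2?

The highest competing bid is 57.5.
Bidding truthfully at 57.7: Kira has the top bid, wins, and pays the second-highest bid 57.5. Payoff = 57.7 − 57.5 = 0.2.
Bidding 59.2: Kira has the top bid, wins, and pays the second-highest bid 57.5. Payoff = 57.7 − 57.5 = 0.2.

Truthful: 0.2; alternative: 0.2.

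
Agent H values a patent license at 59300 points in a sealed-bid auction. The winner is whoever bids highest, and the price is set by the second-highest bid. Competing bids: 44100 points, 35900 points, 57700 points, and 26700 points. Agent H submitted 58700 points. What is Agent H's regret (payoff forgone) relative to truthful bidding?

Regret: 0 points.

The highest competing bid is 57700 points.
Bidding truthfully at 59300 points: Agent H has the top bid, wins, and pays the second-highest bid 57700 points. Payoff = 59300 points − 57700 points = 1600 points.
Bidding 58700 points: Agent H has the top bid, wins, and pays the second-highest bid 57700 points. Payoff = 59300 points − 57700 points = 1600 points.
Regret = truthful payoff − actual payoff = 1600 points − 1600 points = 0 points.
The bid only affects whether you win, not the price — here both bids land on the same side of the top rival bid, so the deviation is payoff-neutral.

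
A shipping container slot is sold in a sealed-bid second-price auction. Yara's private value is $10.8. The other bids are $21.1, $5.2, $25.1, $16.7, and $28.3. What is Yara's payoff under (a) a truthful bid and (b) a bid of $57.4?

The highest competing bid is $28.3.
Bidding truthfully at $10.8: the top bid is $28.3 (a rival), so Yara loses. Payoff = $0.0.
Bidding $57.4: Yara has the top bid, wins, and pays the second-highest bid $28.3. Payoff = $10.8 − $28.3 = -$17.5.

(a) $0.0  (b) -$17.5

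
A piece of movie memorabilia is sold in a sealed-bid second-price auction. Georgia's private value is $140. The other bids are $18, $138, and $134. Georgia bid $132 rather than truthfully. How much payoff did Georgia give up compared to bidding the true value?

$2

The highest competing bid is $138.
Bidding truthfully at $140: Georgia has the top bid, wins, and pays the second-highest bid $138. Payoff = $140 − $138 = $2.
Bidding $132: the top bid is $138 (a rival), so Georgia loses. Payoff = $0.
Regret = truthful payoff − actual payoff = $2 − $0 = $2.
This is the dominant-strategy logic: truthful bidding weakly beats any alternative.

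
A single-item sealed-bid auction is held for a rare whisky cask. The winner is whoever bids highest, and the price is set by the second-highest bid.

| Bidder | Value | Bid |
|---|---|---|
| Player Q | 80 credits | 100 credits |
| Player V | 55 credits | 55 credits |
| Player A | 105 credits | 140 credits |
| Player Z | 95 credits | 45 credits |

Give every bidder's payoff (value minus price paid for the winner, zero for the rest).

Payoffs: Player Q 0 credits, Player V 0 credits, Player A 5 credits, Player Z 0 credits.

Ranking the bids: Player A 140 credits > Player Q 100 credits > Player V 55 credits > Player Z 45 credits.
Player A has the top bid and wins; the price is the second-highest bid, 100 credits.
Player A's payoff = 105 credits − 100 credits = 5 credits. All other bidders lose, so their payoff is 0.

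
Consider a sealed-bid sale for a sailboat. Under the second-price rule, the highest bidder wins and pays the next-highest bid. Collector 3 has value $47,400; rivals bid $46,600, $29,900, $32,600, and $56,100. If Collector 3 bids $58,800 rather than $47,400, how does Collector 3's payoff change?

Payoff change: -$8,700.

The highest competing bid is $56,100.
Bidding truthfully at $47,400: the top bid is $56,100 (a rival), so Collector 3 loses. Payoff = $0.
Bidding $58,800: Collector 3 has the top bid, wins, and pays the second-highest bid $56,100. Payoff = $47,400 − $56,100 = -$8,700.
Change = -$8,700 − $0 = -$8,700.
This is the dominant-strategy logic: truthful bidding weakly beats any alternative.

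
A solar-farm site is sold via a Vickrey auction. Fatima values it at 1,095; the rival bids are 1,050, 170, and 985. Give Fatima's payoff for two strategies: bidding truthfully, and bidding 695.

The highest competing bid is 1,050.
Bidding truthfully at 1,095: Fatima has the top bid, wins, and pays the second-highest bid 1,050. Payoff = 1,095 − 1,050 = 45.
Bidding 695: the top bid is 1,050 (a rival), so Fatima loses. Payoff = 0.
Deviating from a truthful bid can only lose payoff in a second-price auction — never gain.

Truthful: 45; alternative: 0.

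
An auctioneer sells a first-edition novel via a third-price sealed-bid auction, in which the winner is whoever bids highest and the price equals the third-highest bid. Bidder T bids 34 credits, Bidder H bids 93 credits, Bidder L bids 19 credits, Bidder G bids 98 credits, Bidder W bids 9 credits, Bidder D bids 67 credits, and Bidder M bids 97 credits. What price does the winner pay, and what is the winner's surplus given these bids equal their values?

The winner pays 93 credits for a surplus of 5 credits.

Ordered from highest: Bidder G 98 credits, then Bidder M 97 credits, then Bidder H 93 credits, then Bidder D 67 credits, then Bidder T 34 credits, then Bidder L 19 credits, then Bidder W 9 credits.
Bidder G is the highest bidder, so Bidder G wins.
Under the third-price rule, the price is the third-highest bid: 93 credits.
Surplus = 98 credits − 93 credits = 5 credits.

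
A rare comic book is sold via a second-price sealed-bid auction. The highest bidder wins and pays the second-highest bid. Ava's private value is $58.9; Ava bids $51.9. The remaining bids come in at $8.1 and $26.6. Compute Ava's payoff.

Payoff = $32.3.

Highest competing bid: $26.6.
Ava's bid $51.9 is the highest overall, so Ava wins and pays the second-highest bid, $26.6.
Payoff = value − price = $58.9 − $26.6 = $32.3.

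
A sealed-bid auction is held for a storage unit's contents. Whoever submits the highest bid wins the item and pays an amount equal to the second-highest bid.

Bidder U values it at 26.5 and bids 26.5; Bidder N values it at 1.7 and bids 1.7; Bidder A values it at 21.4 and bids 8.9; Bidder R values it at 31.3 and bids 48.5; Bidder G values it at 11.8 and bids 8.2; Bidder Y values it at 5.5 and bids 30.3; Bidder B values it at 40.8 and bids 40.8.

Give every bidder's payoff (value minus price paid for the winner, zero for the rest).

Ordered from highest: Bidder R 48.5, then Bidder B 40.8, then Bidder Y 30.3, then Bidder U 26.5, then Bidder A 8.9, then Bidder G 8.2, then Bidder N 1.7.
Bidder R has the top bid and wins; the price is the second-highest bid, 40.8.
Bidder R's payoff = 31.3 − 40.8 = -9.5. All other bidders lose, so their payoff is 0.

Bidder U 0.0, Bidder N 0.0, Bidder A 0.0, Bidder R -9.5, Bidder G 0.0, Bidder Y 0.0, Bidder B 0.0.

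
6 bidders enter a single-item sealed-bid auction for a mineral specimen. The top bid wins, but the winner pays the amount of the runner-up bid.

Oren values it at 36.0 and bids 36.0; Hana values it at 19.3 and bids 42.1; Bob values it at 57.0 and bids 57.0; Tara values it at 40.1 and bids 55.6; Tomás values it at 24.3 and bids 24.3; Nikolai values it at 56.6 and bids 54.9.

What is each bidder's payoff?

Ranking the bids: Bob 57.0 > Tara 55.6 > Nikolai 54.9 > Hana 42.1 > Oren 36.0 > Tomás 24.3.
Bob has the top bid and wins; the price is the second-highest bid, 55.6.
Bob's payoff = 57.0 − 55.6 = 1.4. All other bidders lose, so their payoff is 0.

Payoffs: Oren 0.0, Hana 0.0, Bob 1.4, Tara 0.0, Tomás 0.0, Nikolai 0.0.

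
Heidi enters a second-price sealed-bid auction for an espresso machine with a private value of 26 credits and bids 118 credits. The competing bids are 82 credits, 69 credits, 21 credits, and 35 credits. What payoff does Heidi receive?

Highest competing bid: 82 credits.
Heidi's bid 118 credits is the highest overall, so Heidi wins and pays the second-highest bid, 82 credits.
Payoff = value − price = 26 credits − 82 credits = -56 credits.
Overbidding won the item at a price above value — truthful bidding would have avoided this loss.

-56 credits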